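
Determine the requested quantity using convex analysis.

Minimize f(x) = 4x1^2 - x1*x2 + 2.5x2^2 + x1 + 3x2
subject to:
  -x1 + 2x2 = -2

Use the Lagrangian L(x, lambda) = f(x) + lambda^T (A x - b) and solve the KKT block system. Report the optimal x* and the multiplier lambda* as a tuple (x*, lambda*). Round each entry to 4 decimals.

Form the Lagrangian:
  L(x, lambda) = (1/2) x^T Q x + c^T x + lambda^T (A x - b)
Stationarity (grad_x L = 0): Q x + c + A^T lambda = 0.
Primal feasibility: A x = b.

This gives the KKT block system:
  [ Q   A^T ] [ x     ]   [-c ]
  [ A    0  ] [ lambda ] = [ b ]

Solving the linear system:
  x*      = (-0.1212, -1.0606)
  lambda* = (1.0909)
  f(x*)   = -0.5606

x* = (-0.1212, -1.0606), lambda* = (1.0909)


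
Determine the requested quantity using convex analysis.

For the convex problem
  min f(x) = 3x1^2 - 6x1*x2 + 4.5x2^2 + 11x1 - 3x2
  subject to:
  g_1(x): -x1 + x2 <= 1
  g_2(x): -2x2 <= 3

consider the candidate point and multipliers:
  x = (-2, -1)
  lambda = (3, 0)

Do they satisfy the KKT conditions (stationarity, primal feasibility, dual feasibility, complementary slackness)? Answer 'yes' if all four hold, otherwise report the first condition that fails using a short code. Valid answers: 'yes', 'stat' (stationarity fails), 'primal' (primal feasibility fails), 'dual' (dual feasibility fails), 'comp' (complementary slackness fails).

Gradient of f: grad f(x) = Q x + c = (5, 0)
Constraint values g_i(x) = a_i^T x - b_i:
  g_1((-2, -1)) = 0
  g_2((-2, -1)) = -1
Stationarity residual: grad f(x) + sum_i lambda_i a_i = (2, 3)
  -> stationarity FAILS
Primal feasibility (all g_i <= 0): OK
Dual feasibility (all lambda_i >= 0): OK
Complementary slackness (lambda_i * g_i(x) = 0 for all i): OK

Verdict: the first failing condition is stationarity -> stat.

stat


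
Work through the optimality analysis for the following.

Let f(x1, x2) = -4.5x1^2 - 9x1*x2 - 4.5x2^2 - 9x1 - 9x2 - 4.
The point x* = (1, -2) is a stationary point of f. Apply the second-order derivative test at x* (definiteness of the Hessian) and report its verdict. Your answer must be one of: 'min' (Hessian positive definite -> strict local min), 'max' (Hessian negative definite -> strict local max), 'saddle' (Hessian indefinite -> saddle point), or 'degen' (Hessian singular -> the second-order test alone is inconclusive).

Compute the Hessian H = grad^2 f:
  H = [[-9, -9], [-9, -9]]
Verify stationarity: grad f(x*) = H x* + g = (0, 0).
Eigenvalues of H: -18, 0.
H has a zero eigenvalue (singular; negative semidefinite but not definite), so H is neither positive definite, negative definite, nor indefinite. The second-order test alone is inconclusive -> degen.
(Indeed, f is constant along the null direction of H through x*, so x* is not a strict local extremum.)

degen


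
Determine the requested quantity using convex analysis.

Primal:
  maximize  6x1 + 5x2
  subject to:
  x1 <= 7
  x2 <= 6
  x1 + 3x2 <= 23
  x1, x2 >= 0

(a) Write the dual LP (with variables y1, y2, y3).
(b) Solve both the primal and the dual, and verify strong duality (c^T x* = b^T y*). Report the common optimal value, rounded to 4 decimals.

The standard primal-dual pair for 'max c^T x s.t. A x <= b, x >= 0' is:
  Dual:  min b^T y  s.t.  A^T y >= c,  y >= 0.

So the dual LP is:
  minimize  7y1 + 6y2 + 23y3
  subject to:
    y1 + y3 >= 6
    y2 + 3y3 >= 5
    y1, y2, y3 >= 0

Solving the primal: x* = (7, 5.3333).
  primal value c^T x* = 68.6667.
Solving the dual: y* = (4.3333, 0, 1.6667).
  dual value b^T y* = 68.6667.
Strong duality: c^T x* = b^T y*. Confirmed.

68.6667


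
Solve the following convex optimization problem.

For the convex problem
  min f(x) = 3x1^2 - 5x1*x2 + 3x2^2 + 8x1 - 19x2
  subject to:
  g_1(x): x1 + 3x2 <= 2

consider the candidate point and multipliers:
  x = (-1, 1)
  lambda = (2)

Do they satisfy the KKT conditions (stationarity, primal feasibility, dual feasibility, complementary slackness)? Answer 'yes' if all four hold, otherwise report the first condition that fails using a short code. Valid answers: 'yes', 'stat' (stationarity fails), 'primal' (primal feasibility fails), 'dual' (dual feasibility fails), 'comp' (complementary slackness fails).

Gradient of f: grad f(x) = Q x + c = (-3, -8)
Constraint values g_i(x) = a_i^T x - b_i:
  g_1((-1, 1)) = 0
Stationarity residual: grad f(x) + sum_i lambda_i a_i = (-1, -2)
  -> stationarity FAILS
Primal feasibility (all g_i <= 0): OK
Dual feasibility (all lambda_i >= 0): OK
Complementary slackness (lambda_i * g_i(x) = 0 for all i): OK

Verdict: the first failing condition is stationarity -> stat.

stat


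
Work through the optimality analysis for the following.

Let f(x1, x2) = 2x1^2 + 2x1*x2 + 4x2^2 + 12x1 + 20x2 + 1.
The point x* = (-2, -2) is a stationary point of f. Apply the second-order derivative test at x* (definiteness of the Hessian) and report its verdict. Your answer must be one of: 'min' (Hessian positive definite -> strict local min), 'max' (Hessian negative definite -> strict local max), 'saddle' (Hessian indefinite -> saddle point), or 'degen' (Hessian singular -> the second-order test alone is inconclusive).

Compute the Hessian H = grad^2 f:
  H = [[4, 2], [2, 8]]
Verify stationarity: grad f(x*) = H x* + g = (0, 0).
Eigenvalues of H: 3.1716, 8.8284.
Both eigenvalues > 0, so H is positive definite -> x* is a strict local min.

min


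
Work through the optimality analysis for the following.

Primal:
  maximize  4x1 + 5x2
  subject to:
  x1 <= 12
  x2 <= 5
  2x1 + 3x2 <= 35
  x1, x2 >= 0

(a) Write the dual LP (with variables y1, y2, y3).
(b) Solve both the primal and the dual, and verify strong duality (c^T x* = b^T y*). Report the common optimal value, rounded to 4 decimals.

The standard primal-dual pair for 'max c^T x s.t. A x <= b, x >= 0' is:
  Dual:  min b^T y  s.t.  A^T y >= c,  y >= 0.

So the dual LP is:
  minimize  12y1 + 5y2 + 35y3
  subject to:
    y1 + 2y3 >= 4
    y2 + 3y3 >= 5
    y1, y2, y3 >= 0

Solving the primal: x* = (12, 3.6667).
  primal value c^T x* = 66.3333.
Solving the dual: y* = (0.6667, 0, 1.6667).
  dual value b^T y* = 66.3333.
Strong duality: c^T x* = b^T y*. Confirmed.

66.3333


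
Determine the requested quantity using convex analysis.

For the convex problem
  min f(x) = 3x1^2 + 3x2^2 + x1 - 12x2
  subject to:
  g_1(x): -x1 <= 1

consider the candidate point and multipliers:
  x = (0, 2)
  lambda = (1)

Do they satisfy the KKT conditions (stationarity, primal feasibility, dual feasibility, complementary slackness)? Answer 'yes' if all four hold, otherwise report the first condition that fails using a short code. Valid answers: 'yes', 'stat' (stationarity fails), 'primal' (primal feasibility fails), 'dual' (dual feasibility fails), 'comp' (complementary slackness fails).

Gradient of f: grad f(x) = Q x + c = (1, 0)
Constraint values g_i(x) = a_i^T x - b_i:
  g_1((0, 2)) = -1
Stationarity residual: grad f(x) + sum_i lambda_i a_i = (0, 0)
  -> stationarity OK
Primal feasibility (all g_i <= 0): OK
Dual feasibility (all lambda_i >= 0): OK
Complementary slackness (lambda_i * g_i(x) = 0 for all i): FAILS

Verdict: the first failing condition is complementary_slackness -> comp.

comp


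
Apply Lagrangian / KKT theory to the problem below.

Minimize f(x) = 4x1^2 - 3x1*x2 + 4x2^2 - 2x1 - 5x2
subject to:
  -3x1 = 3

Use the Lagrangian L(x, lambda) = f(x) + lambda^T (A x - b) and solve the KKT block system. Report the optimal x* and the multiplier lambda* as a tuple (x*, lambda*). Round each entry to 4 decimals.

Form the Lagrangian:
  L(x, lambda) = (1/2) x^T Q x + c^T x + lambda^T (A x - b)
Stationarity (grad_x L = 0): Q x + c + A^T lambda = 0.
Primal feasibility: A x = b.

This gives the KKT block system:
  [ Q   A^T ] [ x     ]   [-c ]
  [ A    0  ] [ lambda ] = [ b ]

Solving the linear system:
  x*      = (-1, 0.25)
  lambda* = (-3.5833)
  f(x*)   = 5.75

x* = (-1, 0.25), lambda* = (-3.5833)


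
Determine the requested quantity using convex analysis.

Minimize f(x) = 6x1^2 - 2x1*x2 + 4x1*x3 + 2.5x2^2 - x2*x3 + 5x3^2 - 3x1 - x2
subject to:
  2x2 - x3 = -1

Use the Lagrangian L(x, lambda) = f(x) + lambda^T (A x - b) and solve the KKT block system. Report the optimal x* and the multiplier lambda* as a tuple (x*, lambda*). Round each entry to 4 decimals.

Form the Lagrangian:
  L(x, lambda) = (1/2) x^T Q x + c^T x + lambda^T (A x - b)
Stationarity (grad_x L = 0): Q x + c + A^T lambda = 0.
Primal feasibility: A x = b.

This gives the KKT block system:
  [ Q   A^T ] [ x     ]   [-c ]
  [ A    0  ] [ lambda ] = [ b ]

Solving the linear system:
  x*      = (0.1469, -0.4605, 0.0789)
  lambda* = (1.8377)
  f(x*)   = 0.9287

x* = (0.1469, -0.4605, 0.0789), lambda* = (1.8377)


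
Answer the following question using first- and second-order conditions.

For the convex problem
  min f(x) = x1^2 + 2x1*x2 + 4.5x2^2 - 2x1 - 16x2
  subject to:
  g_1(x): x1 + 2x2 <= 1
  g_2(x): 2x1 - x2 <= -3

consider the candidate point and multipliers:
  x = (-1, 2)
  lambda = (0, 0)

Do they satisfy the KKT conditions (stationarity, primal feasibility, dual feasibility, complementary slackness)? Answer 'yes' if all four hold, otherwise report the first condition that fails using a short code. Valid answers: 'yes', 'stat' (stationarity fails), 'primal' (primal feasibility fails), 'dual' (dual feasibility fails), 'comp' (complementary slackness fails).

Gradient of f: grad f(x) = Q x + c = (0, 0)
Constraint values g_i(x) = a_i^T x - b_i:
  g_1((-1, 2)) = 2
  g_2((-1, 2)) = -1
Stationarity residual: grad f(x) + sum_i lambda_i a_i = (0, 0)
  -> stationarity OK
Primal feasibility (all g_i <= 0): FAILS
Dual feasibility (all lambda_i >= 0): OK
Complementary slackness (lambda_i * g_i(x) = 0 for all i): OK

Verdict: the first failing condition is primal_feasibility -> primal.

primal


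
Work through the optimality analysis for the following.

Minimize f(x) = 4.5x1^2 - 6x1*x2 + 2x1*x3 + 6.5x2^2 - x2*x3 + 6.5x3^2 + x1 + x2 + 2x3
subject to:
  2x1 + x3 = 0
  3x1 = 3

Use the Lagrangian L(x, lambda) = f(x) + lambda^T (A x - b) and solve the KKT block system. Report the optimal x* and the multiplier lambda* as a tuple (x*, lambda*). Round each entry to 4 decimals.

Form the Lagrangian:
  L(x, lambda) = (1/2) x^T Q x + c^T x + lambda^T (A x - b)
Stationarity (grad_x L = 0): Q x + c + A^T lambda = 0.
Primal feasibility: A x = b.

This gives the KKT block system:
  [ Q   A^T ] [ x     ]   [-c ]
  [ A    0  ] [ lambda ] = [ b ]

Solving the linear system:
  x*      = (1, 0.2308, -2)
  lambda* = (22.2308, -16.359)
  f(x*)   = 23.1538

x* = (1, 0.2308, -2), lambda* = (22.2308, -16.359)


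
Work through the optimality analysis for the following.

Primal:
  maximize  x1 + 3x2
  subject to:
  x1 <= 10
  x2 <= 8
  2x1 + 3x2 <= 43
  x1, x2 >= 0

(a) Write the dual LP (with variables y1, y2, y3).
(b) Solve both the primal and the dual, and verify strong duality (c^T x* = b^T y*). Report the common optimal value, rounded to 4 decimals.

The standard primal-dual pair for 'max c^T x s.t. A x <= b, x >= 0' is:
  Dual:  min b^T y  s.t.  A^T y >= c,  y >= 0.

So the dual LP is:
  minimize  10y1 + 8y2 + 43y3
  subject to:
    y1 + 2y3 >= 1
    y2 + 3y3 >= 3
    y1, y2, y3 >= 0

Solving the primal: x* = (9.5, 8).
  primal value c^T x* = 33.5.
Solving the dual: y* = (0, 1.5, 0.5).
  dual value b^T y* = 33.5.
Strong duality: c^T x* = b^T y*. Confirmed.

33.5


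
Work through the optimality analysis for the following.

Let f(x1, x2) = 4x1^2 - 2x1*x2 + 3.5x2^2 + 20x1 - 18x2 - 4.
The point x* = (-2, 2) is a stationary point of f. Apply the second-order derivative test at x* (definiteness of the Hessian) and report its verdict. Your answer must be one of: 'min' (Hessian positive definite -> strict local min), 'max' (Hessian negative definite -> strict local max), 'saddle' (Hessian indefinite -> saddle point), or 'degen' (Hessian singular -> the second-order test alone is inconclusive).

Compute the Hessian H = grad^2 f:
  H = [[8, -2], [-2, 7]]
Verify stationarity: grad f(x*) = H x* + g = (0, 0).
Eigenvalues of H: 5.4384, 9.5616.
Both eigenvalues > 0, so H is positive definite -> x* is a strict local min.

min


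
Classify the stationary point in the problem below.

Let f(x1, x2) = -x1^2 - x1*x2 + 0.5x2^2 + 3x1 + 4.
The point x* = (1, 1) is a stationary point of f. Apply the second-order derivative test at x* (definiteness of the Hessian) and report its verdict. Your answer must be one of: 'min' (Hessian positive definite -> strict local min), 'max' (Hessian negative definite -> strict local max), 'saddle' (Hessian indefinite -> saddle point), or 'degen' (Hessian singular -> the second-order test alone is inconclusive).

Compute the Hessian H = grad^2 f:
  H = [[-2, -1], [-1, 1]]
Verify stationarity: grad f(x*) = H x* + g = (0, 0).
Eigenvalues of H: -2.3028, 1.3028.
Eigenvalues have mixed signs, so H is indefinite -> x* is a saddle point.

saddle


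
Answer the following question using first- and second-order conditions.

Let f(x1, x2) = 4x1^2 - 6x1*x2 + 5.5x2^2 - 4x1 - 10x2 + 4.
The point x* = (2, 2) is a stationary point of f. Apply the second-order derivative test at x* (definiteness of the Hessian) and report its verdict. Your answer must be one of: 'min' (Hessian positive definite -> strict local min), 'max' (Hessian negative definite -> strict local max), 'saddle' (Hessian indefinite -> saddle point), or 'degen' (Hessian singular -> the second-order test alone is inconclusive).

Compute the Hessian H = grad^2 f:
  H = [[8, -6], [-6, 11]]
Verify stationarity: grad f(x*) = H x* + g = (0, 0).
Eigenvalues of H: 3.3153, 15.6847.
Both eigenvalues > 0, so H is positive definite -> x* is a strict local min.

min


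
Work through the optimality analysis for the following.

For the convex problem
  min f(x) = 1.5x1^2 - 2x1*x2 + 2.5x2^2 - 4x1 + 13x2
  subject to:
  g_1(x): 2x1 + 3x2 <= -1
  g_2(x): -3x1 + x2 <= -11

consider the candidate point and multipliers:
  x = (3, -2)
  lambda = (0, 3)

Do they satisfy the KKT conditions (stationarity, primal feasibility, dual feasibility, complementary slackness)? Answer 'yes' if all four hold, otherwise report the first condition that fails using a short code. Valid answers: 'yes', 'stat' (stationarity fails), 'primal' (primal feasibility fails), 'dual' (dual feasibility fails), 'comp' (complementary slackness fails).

Gradient of f: grad f(x) = Q x + c = (9, -3)
Constraint values g_i(x) = a_i^T x - b_i:
  g_1((3, -2)) = 1
  g_2((3, -2)) = 0
Stationarity residual: grad f(x) + sum_i lambda_i a_i = (0, 0)
  -> stationarity OK
Primal feasibility (all g_i <= 0): FAILS
Dual feasibility (all lambda_i >= 0): OK
Complementary slackness (lambda_i * g_i(x) = 0 for all i): OK

Verdict: the first failing condition is primal_feasibility -> primal.

primal


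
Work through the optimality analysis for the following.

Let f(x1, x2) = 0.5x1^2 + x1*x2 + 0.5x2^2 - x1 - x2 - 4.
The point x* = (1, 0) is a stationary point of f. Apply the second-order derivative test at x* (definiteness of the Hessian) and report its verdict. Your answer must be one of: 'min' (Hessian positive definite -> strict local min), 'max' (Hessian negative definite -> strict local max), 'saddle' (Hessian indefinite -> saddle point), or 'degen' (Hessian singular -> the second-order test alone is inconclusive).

Compute the Hessian H = grad^2 f:
  H = [[1, 1], [1, 1]]
Verify stationarity: grad f(x*) = H x* + g = (0, 0).
Eigenvalues of H: 0, 2.
H has a zero eigenvalue (singular; positive semidefinite but not definite), so H is neither positive definite, negative definite, nor indefinite. The second-order test alone is inconclusive -> degen.
(Indeed, f is constant along the null direction of H through x*, so x* is not a strict local extremum.)

degen


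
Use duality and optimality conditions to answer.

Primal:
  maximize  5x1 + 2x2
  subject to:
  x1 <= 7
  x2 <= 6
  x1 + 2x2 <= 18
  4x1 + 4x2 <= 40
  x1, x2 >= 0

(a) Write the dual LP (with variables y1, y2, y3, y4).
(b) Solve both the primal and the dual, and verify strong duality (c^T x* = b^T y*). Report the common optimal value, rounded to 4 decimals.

The standard primal-dual pair for 'max c^T x s.t. A x <= b, x >= 0' is:
  Dual:  min b^T y  s.t.  A^T y >= c,  y >= 0.

So the dual LP is:
  minimize  7y1 + 6y2 + 18y3 + 40y4
  subject to:
    y1 + y3 + 4y4 >= 5
    y2 + 2y3 + 4y4 >= 2
    y1, y2, y3, y4 >= 0

Solving the primal: x* = (7, 3).
  primal value c^T x* = 41.
Solving the dual: y* = (3, 0, 0, 0.5).
  dual value b^T y* = 41.
Strong duality: c^T x* = b^T y*. Confirmed.

41


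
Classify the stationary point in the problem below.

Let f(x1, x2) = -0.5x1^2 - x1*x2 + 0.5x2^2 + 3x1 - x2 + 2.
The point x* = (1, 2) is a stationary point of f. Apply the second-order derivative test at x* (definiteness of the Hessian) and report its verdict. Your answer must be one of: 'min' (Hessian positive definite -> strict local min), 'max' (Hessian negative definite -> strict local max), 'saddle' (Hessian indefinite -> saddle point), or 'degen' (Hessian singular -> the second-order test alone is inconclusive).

Compute the Hessian H = grad^2 f:
  H = [[-1, -1], [-1, 1]]
Verify stationarity: grad f(x*) = H x* + g = (0, 0).
Eigenvalues of H: -1.4142, 1.4142.
Eigenvalues have mixed signs, so H is indefinite -> x* is a saddle point.

saddle


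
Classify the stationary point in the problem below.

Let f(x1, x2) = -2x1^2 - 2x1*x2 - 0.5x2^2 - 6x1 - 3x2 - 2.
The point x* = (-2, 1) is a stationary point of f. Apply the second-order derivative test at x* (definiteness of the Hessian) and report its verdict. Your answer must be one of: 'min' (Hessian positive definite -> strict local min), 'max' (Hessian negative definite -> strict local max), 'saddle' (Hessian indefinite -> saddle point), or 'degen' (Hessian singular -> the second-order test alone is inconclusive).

Compute the Hessian H = grad^2 f:
  H = [[-4, -2], [-2, -1]]
Verify stationarity: grad f(x*) = H x* + g = (0, 0).
Eigenvalues of H: -5, 0.
H has a zero eigenvalue (singular; negative semidefinite but not definite), so H is neither positive definite, negative definite, nor indefinite. The second-order test alone is inconclusive -> degen.
(Indeed, f is constant along the null direction of H through x*, so x* is not a strict local extremum.)

degen


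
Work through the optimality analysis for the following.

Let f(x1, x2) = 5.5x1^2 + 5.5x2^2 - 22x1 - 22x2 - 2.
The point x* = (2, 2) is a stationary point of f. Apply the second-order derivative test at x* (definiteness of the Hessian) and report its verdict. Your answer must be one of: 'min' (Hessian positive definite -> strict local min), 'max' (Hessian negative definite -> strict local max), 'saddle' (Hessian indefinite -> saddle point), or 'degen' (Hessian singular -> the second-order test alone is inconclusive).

Compute the Hessian H = grad^2 f:
  H = [[11, 0], [0, 11]]
Verify stationarity: grad f(x*) = H x* + g = (0, 0).
Eigenvalues of H: 11, 11.
Both eigenvalues > 0, so H is positive definite -> x* is a strict local min.

min


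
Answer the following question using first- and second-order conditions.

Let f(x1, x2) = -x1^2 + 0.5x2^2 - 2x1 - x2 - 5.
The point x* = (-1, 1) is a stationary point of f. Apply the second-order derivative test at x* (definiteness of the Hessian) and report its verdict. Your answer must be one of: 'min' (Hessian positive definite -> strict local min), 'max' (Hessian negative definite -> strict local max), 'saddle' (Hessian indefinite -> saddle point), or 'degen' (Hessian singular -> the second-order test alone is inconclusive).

Compute the Hessian H = grad^2 f:
  H = [[-2, 0], [0, 1]]
Verify stationarity: grad f(x*) = H x* + g = (0, 0).
Eigenvalues of H: -2, 1.
Eigenvalues have mixed signs, so H is indefinite -> x* is a saddle point.

saddle


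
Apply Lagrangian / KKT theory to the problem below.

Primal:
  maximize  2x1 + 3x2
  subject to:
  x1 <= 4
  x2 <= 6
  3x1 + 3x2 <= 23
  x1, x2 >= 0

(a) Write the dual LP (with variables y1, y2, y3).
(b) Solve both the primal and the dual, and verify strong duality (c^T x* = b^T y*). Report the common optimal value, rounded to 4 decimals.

The standard primal-dual pair for 'max c^T x s.t. A x <= b, x >= 0' is:
  Dual:  min b^T y  s.t.  A^T y >= c,  y >= 0.

So the dual LP is:
  minimize  4y1 + 6y2 + 23y3
  subject to:
    y1 + 3y3 >= 2
    y2 + 3y3 >= 3
    y1, y2, y3 >= 0

Solving the primal: x* = (1.6667, 6).
  primal value c^T x* = 21.3333.
Solving the dual: y* = (0, 1, 0.6667).
  dual value b^T y* = 21.3333.
Strong duality: c^T x* = b^T y*. Confirmed.

21.3333


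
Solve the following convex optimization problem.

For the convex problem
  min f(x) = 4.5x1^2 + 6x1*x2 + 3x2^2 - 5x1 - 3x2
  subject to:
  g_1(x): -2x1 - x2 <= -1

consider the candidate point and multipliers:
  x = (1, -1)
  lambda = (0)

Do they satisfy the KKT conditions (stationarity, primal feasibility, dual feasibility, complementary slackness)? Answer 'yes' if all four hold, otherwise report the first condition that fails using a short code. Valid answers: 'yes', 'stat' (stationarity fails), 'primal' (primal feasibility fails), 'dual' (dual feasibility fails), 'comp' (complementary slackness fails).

Gradient of f: grad f(x) = Q x + c = (-2, -3)
Constraint values g_i(x) = a_i^T x - b_i:
  g_1((1, -1)) = 0
Stationarity residual: grad f(x) + sum_i lambda_i a_i = (-2, -3)
  -> stationarity FAILS
Primal feasibility (all g_i <= 0): OK
Dual feasibility (all lambda_i >= 0): OK
Complementary slackness (lambda_i * g_i(x) = 0 for all i): OK

Verdict: the first failing condition is stationarity -> stat.

stat


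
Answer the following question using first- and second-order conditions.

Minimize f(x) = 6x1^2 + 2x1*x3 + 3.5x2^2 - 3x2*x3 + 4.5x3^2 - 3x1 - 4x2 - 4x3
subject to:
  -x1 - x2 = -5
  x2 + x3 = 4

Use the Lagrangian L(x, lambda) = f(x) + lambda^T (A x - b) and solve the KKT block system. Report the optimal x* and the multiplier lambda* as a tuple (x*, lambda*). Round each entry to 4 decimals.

Form the Lagrangian:
  L(x, lambda) = (1/2) x^T Q x + c^T x + lambda^T (A x - b)
Stationarity (grad_x L = 0): Q x + c + A^T lambda = 0.
Primal feasibility: A x = b.

This gives the KKT block system:
  [ Q   A^T ] [ x     ]   [-c ]
  [ A    0  ] [ lambda ] = [ b ]

Solving the linear system:
  x*      = (1.7632, 3.2368, 0.7632)
  lambda* = (19.6842, 3.3158)
  f(x*)   = 31.9342

x* = (1.7632, 3.2368, 0.7632), lambda* = (19.6842, 3.3158)


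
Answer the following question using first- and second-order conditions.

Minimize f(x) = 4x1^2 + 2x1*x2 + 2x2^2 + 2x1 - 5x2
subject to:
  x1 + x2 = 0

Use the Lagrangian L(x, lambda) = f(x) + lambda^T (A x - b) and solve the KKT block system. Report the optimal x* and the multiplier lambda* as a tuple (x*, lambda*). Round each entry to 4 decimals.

Form the Lagrangian:
  L(x, lambda) = (1/2) x^T Q x + c^T x + lambda^T (A x - b)
Stationarity (grad_x L = 0): Q x + c + A^T lambda = 0.
Primal feasibility: A x = b.

This gives the KKT block system:
  [ Q   A^T ] [ x     ]   [-c ]
  [ A    0  ] [ lambda ] = [ b ]

Solving the linear system:
  x*      = (-0.875, 0.875)
  lambda* = (3.25)
  f(x*)   = -3.0625

x* = (-0.875, 0.875), lambda* = (3.25)


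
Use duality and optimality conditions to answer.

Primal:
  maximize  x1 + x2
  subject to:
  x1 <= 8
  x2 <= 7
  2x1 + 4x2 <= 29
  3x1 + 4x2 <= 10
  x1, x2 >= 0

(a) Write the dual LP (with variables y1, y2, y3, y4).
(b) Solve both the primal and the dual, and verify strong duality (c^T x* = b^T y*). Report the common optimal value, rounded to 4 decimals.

The standard primal-dual pair for 'max c^T x s.t. A x <= b, x >= 0' is:
  Dual:  min b^T y  s.t.  A^T y >= c,  y >= 0.

So the dual LP is:
  minimize  8y1 + 7y2 + 29y3 + 10y4
  subject to:
    y1 + 2y3 + 3y4 >= 1
    y2 + 4y3 + 4y4 >= 1
    y1, y2, y3, y4 >= 0

Solving the primal: x* = (3.3333, 0).
  primal value c^T x* = 3.3333.
Solving the dual: y* = (0, 0, 0, 0.3333).
  dual value b^T y* = 3.3333.
Strong duality: c^T x* = b^T y*. Confirmed.

3.3333


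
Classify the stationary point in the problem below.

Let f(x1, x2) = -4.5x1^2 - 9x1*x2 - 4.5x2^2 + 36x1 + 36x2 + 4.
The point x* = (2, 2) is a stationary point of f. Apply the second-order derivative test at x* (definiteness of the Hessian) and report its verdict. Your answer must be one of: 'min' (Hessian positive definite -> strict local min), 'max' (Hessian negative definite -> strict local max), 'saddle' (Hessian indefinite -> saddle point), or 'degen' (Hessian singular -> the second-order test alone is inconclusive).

Compute the Hessian H = grad^2 f:
  H = [[-9, -9], [-9, -9]]
Verify stationarity: grad f(x*) = H x* + g = (0, 0).
Eigenvalues of H: -18, 0.
H has a zero eigenvalue (singular; negative semidefinite but not definite), so H is neither positive definite, negative definite, nor indefinite. The second-order test alone is inconclusive -> degen.
(Indeed, f is constant along the null direction of H through x*, so x* is not a strict local extremum.)

degen


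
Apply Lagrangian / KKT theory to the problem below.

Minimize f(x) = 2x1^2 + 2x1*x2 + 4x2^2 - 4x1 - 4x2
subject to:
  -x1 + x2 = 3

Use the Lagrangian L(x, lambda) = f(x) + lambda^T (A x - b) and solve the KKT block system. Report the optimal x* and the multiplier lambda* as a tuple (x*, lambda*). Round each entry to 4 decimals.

Form the Lagrangian:
  L(x, lambda) = (1/2) x^T Q x + c^T x + lambda^T (A x - b)
Stationarity (grad_x L = 0): Q x + c + A^T lambda = 0.
Primal feasibility: A x = b.

This gives the KKT block system:
  [ Q   A^T ] [ x     ]   [-c ]
  [ A    0  ] [ lambda ] = [ b ]

Solving the linear system:
  x*      = (-1.375, 1.625)
  lambda* = (-6.25)
  f(x*)   = 8.875

x* = (-1.375, 1.625), lambda* = (-6.25)


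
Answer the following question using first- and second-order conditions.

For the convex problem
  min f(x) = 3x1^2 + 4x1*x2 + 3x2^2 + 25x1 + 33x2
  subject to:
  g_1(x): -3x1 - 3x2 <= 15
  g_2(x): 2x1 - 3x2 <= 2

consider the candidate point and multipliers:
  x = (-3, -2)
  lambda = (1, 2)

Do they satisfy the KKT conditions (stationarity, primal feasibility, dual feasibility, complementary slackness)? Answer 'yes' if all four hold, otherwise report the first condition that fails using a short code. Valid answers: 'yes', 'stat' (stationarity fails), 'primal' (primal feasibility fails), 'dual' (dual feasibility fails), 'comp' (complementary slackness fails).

Gradient of f: grad f(x) = Q x + c = (-1, 9)
Constraint values g_i(x) = a_i^T x - b_i:
  g_1((-3, -2)) = 0
  g_2((-3, -2)) = -2
Stationarity residual: grad f(x) + sum_i lambda_i a_i = (0, 0)
  -> stationarity OK
Primal feasibility (all g_i <= 0): OK
Dual feasibility (all lambda_i >= 0): OK
Complementary slackness (lambda_i * g_i(x) = 0 for all i): FAILS

Verdict: the first failing condition is complementary_slackness -> comp.

comp


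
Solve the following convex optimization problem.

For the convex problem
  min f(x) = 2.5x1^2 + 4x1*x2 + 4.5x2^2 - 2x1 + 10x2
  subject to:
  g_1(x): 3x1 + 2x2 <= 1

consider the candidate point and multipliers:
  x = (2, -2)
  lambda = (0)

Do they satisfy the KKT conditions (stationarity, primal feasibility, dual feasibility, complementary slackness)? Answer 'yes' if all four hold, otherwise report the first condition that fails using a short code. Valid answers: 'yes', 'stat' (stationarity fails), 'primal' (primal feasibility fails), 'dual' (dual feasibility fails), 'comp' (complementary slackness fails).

Gradient of f: grad f(x) = Q x + c = (0, 0)
Constraint values g_i(x) = a_i^T x - b_i:
  g_1((2, -2)) = 1
Stationarity residual: grad f(x) + sum_i lambda_i a_i = (0, 0)
  -> stationarity OK
Primal feasibility (all g_i <= 0): FAILS
Dual feasibility (all lambda_i >= 0): OK
Complementary slackness (lambda_i * g_i(x) = 0 for all i): OK

Verdict: the first failing condition is primal_feasibility -> primal.

primal


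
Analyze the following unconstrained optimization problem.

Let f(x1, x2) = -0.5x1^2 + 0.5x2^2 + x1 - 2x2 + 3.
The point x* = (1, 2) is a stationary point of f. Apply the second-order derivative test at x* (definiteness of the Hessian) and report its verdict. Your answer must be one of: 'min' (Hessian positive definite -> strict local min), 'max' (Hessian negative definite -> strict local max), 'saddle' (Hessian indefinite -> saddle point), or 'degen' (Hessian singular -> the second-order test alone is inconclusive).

Compute the Hessian H = grad^2 f:
  H = [[-1, 0], [0, 1]]
Verify stationarity: grad f(x*) = H x* + g = (0, 0).
Eigenvalues of H: -1, 1.
Eigenvalues have mixed signs, so H is indefinite -> x* is a saddle point.

saddle


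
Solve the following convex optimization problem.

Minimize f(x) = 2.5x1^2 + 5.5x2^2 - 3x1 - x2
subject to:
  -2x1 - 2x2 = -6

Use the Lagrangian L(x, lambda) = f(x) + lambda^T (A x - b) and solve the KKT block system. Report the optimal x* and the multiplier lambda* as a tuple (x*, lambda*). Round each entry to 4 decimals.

Form the Lagrangian:
  L(x, lambda) = (1/2) x^T Q x + c^T x + lambda^T (A x - b)
Stationarity (grad_x L = 0): Q x + c + A^T lambda = 0.
Primal feasibility: A x = b.

This gives the KKT block system:
  [ Q   A^T ] [ x     ]   [-c ]
  [ A    0  ] [ lambda ] = [ b ]

Solving the linear system:
  x*      = (2.1875, 0.8125)
  lambda* = (3.9688)
  f(x*)   = 8.2188

x* = (2.1875, 0.8125), lambda* = (3.9688)


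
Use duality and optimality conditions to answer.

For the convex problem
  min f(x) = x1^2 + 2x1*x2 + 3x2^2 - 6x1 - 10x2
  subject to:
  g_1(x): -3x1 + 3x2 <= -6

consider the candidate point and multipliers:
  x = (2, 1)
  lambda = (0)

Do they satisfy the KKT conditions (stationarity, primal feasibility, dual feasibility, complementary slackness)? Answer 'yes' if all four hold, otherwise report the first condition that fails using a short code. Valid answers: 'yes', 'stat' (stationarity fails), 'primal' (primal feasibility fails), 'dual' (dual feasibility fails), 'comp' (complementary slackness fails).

Gradient of f: grad f(x) = Q x + c = (0, 0)
Constraint values g_i(x) = a_i^T x - b_i:
  g_1((2, 1)) = 3
Stationarity residual: grad f(x) + sum_i lambda_i a_i = (0, 0)
  -> stationarity OK
Primal feasibility (all g_i <= 0): FAILS
Dual feasibility (all lambda_i >= 0): OK
Complementary slackness (lambda_i * g_i(x) = 0 for all i): OK

Verdict: the first failing condition is primal_feasibility -> primal.

primal


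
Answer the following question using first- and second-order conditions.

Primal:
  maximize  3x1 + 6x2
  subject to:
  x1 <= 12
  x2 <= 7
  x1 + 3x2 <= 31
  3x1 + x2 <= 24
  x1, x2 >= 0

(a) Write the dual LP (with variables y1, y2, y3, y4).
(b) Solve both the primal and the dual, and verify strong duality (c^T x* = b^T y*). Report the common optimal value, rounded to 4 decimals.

The standard primal-dual pair for 'max c^T x s.t. A x <= b, x >= 0' is:
  Dual:  min b^T y  s.t.  A^T y >= c,  y >= 0.

So the dual LP is:
  minimize  12y1 + 7y2 + 31y3 + 24y4
  subject to:
    y1 + y3 + 3y4 >= 3
    y2 + 3y3 + y4 >= 6
    y1, y2, y3, y4 >= 0

Solving the primal: x* = (5.6667, 7).
  primal value c^T x* = 59.
Solving the dual: y* = (0, 5, 0, 1).
  dual value b^T y* = 59.
Strong duality: c^T x* = b^T y*. Confirmed.

59


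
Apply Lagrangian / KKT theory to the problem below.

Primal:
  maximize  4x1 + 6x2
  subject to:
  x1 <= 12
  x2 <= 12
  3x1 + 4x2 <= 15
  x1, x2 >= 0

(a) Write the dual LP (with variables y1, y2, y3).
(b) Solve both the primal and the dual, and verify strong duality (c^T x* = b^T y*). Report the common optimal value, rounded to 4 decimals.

The standard primal-dual pair for 'max c^T x s.t. A x <= b, x >= 0' is:
  Dual:  min b^T y  s.t.  A^T y >= c,  y >= 0.

So the dual LP is:
  minimize  12y1 + 12y2 + 15y3
  subject to:
    y1 + 3y3 >= 4
    y2 + 4y3 >= 6
    y1, y2, y3 >= 0

Solving the primal: x* = (0, 3.75).
  primal value c^T x* = 22.5.
Solving the dual: y* = (0, 0, 1.5).
  dual value b^T y* = 22.5.
Strong duality: c^T x* = b^T y*. Confirmed.

22.5


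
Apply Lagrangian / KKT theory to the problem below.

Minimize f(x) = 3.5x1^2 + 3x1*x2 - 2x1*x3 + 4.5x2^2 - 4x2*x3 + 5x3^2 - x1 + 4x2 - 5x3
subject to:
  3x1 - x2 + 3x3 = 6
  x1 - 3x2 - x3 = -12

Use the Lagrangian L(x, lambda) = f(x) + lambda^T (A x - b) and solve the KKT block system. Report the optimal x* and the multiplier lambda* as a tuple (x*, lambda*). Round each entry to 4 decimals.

Form the Lagrangian:
  L(x, lambda) = (1/2) x^T Q x + c^T x + lambda^T (A x - b)
Stationarity (grad_x L = 0): Q x + c + A^T lambda = 0.
Primal feasibility: A x = b.

This gives the KKT block system:
  [ Q   A^T ] [ x     ]   [-c ]
  [ A    0  ] [ lambda ] = [ b ]

Solving the linear system:
  x*      = (-0.11, 2.934, 3.088)
  lambda* = (-2.5367, 6.7537)
  f(x*)   = 46.335

x* = (-0.11, 2.934, 3.088), lambda* = (-2.5367, 6.7537)


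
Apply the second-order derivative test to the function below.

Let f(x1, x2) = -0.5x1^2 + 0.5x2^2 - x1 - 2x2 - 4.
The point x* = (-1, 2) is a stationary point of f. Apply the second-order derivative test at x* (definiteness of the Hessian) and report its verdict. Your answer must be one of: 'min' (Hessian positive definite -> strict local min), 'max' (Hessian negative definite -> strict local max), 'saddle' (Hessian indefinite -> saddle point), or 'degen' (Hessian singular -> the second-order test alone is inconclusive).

Compute the Hessian H = grad^2 f:
  H = [[-1, 0], [0, 1]]
Verify stationarity: grad f(x*) = H x* + g = (0, 0).
Eigenvalues of H: -1, 1.
Eigenvalues have mixed signs, so H is indefinite -> x* is a saddle point.

saddle


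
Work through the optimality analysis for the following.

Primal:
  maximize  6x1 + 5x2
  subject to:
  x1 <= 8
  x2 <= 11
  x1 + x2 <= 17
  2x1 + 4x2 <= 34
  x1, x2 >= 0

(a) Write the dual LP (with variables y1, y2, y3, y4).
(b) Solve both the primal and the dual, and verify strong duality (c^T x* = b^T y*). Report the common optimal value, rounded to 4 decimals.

The standard primal-dual pair for 'max c^T x s.t. A x <= b, x >= 0' is:
  Dual:  min b^T y  s.t.  A^T y >= c,  y >= 0.

So the dual LP is:
  minimize  8y1 + 11y2 + 17y3 + 34y4
  subject to:
    y1 + y3 + 2y4 >= 6
    y2 + y3 + 4y4 >= 5
    y1, y2, y3, y4 >= 0

Solving the primal: x* = (8, 4.5).
  primal value c^T x* = 70.5.
Solving the dual: y* = (3.5, 0, 0, 1.25).
  dual value b^T y* = 70.5.
Strong duality: c^T x* = b^T y*. Confirmed.

70.5


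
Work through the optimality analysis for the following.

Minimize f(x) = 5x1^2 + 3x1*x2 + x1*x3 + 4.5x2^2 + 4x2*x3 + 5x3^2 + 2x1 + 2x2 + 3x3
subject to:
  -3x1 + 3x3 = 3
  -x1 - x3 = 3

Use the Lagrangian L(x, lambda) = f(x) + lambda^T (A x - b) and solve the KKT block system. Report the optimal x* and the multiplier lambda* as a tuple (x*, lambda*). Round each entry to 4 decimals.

Form the Lagrangian:
  L(x, lambda) = (1/2) x^T Q x + c^T x + lambda^T (A x - b)
Stationarity (grad_x L = 0): Q x + c + A^T lambda = 0.
Primal feasibility: A x = b.

This gives the KKT block system:
  [ Q   A^T ] [ x     ]   [-c ]
  [ A    0  ] [ lambda ] = [ b ]

Solving the linear system:
  x*      = (-2, 0.8889, -1)
  lambda* = (-1.8148, -10.8889)
  f(x*)   = 16.4444

x* = (-2, 0.8889, -1), lambda* = (-1.8148, -10.8889)


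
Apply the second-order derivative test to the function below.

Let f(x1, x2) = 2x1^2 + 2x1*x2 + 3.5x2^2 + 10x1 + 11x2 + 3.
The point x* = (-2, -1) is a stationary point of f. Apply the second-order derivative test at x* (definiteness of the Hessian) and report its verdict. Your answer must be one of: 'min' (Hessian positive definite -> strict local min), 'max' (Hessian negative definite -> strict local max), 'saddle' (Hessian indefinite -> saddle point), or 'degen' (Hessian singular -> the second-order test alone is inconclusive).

Compute the Hessian H = grad^2 f:
  H = [[4, 2], [2, 7]]
Verify stationarity: grad f(x*) = H x* + g = (0, 0).
Eigenvalues of H: 3, 8.
Both eigenvalues > 0, so H is positive definite -> x* is a strict local min.

min


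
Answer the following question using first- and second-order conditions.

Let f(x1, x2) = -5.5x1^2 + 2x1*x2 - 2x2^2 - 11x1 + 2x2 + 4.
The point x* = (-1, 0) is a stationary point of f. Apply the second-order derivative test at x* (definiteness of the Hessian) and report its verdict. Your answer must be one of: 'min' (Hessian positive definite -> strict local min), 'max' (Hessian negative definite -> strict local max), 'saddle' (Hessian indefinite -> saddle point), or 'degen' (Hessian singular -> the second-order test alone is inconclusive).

Compute the Hessian H = grad^2 f:
  H = [[-11, 2], [2, -4]]
Verify stationarity: grad f(x*) = H x* + g = (0, 0).
Eigenvalues of H: -11.5311, -3.4689.
Both eigenvalues < 0, so H is negative definite -> x* is a strict local max.

max


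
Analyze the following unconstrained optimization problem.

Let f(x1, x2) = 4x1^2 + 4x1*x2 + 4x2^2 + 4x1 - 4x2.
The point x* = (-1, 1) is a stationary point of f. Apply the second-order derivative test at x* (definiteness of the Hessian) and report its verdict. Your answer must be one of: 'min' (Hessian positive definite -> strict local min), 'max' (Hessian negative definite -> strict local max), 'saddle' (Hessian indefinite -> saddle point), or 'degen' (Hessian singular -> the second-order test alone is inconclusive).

Compute the Hessian H = grad^2 f:
  H = [[8, 4], [4, 8]]
Verify stationarity: grad f(x*) = H x* + g = (0, 0).
Eigenvalues of H: 4, 12.
Both eigenvalues > 0, so H is positive definite -> x* is a strict local min.

min


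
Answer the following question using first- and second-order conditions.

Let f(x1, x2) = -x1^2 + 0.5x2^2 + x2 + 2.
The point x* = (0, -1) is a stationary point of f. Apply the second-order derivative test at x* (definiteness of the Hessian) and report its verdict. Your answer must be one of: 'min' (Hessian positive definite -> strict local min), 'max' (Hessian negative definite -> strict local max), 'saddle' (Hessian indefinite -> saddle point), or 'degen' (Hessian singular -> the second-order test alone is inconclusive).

Compute the Hessian H = grad^2 f:
  H = [[-2, 0], [0, 1]]
Verify stationarity: grad f(x*) = H x* + g = (0, 0).
Eigenvalues of H: -2, 1.
Eigenvalues have mixed signs, so H is indefinite -> x* is a saddle point.

saddle


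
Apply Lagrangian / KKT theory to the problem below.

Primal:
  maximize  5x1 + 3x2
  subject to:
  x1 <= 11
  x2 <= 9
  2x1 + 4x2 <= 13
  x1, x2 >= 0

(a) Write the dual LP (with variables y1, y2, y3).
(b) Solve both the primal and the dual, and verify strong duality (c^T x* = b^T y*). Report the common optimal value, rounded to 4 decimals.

The standard primal-dual pair for 'max c^T x s.t. A x <= b, x >= 0' is:
  Dual:  min b^T y  s.t.  A^T y >= c,  y >= 0.

So the dual LP is:
  minimize  11y1 + 9y2 + 13y3
  subject to:
    y1 + 2y3 >= 5
    y2 + 4y3 >= 3
    y1, y2, y3 >= 0

Solving the primal: x* = (6.5, 0).
  primal value c^T x* = 32.5.
Solving the dual: y* = (0, 0, 2.5).
  dual value b^T y* = 32.5.
Strong duality: c^T x* = b^T y*. Confirmed.

32.5


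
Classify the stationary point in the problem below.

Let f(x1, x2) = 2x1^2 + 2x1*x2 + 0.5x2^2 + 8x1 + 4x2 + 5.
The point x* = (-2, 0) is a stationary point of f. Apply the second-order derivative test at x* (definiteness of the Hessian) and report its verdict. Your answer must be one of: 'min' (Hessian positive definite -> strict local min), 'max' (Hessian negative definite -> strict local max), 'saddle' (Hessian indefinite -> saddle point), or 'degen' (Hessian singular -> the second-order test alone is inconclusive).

Compute the Hessian H = grad^2 f:
  H = [[4, 2], [2, 1]]
Verify stationarity: grad f(x*) = H x* + g = (0, 0).
Eigenvalues of H: 0, 5.
H has a zero eigenvalue (singular; positive semidefinite but not definite), so H is neither positive definite, negative definite, nor indefinite. The second-order test alone is inconclusive -> degen.
(Indeed, f is constant along the null direction of H through x*, so x* is not a strict local extremum.)

degen


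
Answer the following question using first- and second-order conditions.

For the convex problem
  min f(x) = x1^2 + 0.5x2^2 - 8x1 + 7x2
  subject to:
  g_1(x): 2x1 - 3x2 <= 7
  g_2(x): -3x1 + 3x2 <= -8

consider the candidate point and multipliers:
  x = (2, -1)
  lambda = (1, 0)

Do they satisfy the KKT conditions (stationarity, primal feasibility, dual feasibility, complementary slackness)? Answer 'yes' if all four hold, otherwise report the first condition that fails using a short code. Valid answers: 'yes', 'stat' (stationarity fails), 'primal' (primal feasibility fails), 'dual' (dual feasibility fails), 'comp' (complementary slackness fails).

Gradient of f: grad f(x) = Q x + c = (-4, 6)
Constraint values g_i(x) = a_i^T x - b_i:
  g_1((2, -1)) = 0
  g_2((2, -1)) = -1
Stationarity residual: grad f(x) + sum_i lambda_i a_i = (-2, 3)
  -> stationarity FAILS
Primal feasibility (all g_i <= 0): OK
Dual feasibility (all lambda_i >= 0): OK
Complementary slackness (lambda_i * g_i(x) = 0 for all i): OK

Verdict: the first failing condition is stationarity -> stat.

stat
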